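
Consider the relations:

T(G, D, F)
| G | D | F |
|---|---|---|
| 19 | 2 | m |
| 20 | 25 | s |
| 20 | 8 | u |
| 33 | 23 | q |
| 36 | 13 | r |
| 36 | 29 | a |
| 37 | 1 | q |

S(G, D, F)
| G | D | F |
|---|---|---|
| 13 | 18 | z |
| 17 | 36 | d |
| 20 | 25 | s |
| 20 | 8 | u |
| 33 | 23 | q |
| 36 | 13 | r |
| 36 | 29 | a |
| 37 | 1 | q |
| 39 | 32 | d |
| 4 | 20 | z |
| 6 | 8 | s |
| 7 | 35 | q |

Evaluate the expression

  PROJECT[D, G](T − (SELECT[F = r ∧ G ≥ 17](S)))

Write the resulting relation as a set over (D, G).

Selection F = r ∧ G ≥ 17: {(36, 13, r)}
Taking the difference: {(19, 2, m), (20, 25, s), (20, 8, u), (33, 23, q), (36, 29, a), (37, 1, q)}
Keep only column(s) D, G: {(1, 37), (2, 19), (23, 33), (25, 20), (29, 36), (8, 20)}

{(1, 37), (2, 19), (23, 33), (25, 20), (29, 36), (8, 20)}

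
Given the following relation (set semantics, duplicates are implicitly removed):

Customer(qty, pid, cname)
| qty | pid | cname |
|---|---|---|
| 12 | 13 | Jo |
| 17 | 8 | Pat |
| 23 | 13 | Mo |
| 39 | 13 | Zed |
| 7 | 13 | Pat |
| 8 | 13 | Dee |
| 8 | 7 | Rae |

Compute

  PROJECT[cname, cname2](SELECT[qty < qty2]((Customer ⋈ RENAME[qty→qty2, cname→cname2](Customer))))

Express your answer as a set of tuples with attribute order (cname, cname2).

ρ[qty→qty2, cname→cname2]: schema becomes (qty2, pid, cname2); tuples unchanged.
Joining Customer and RENAME[qty→qty2, cname→cname2](Customer) on pid yields {(12, 13, Jo, 12, Jo), (12, 13, Jo, 23, Mo), (12, 13, Jo, 39, Zed), (12, 13, Jo, 7, Pat), (12, 13, Jo, 8, Dee), (17, 8, Pat, 17, Pat), (23, 13, Mo, 12, Jo), (23, 13, Mo, 23, Mo), (23, 13, Mo, 39, Zed), (23, 13, Mo, 7, Pat), (23, 13, Mo, 8, Dee), (39, 13, Zed, 12, Jo), (39, 13, Zed, 23, Mo), (39, 13, Zed, 39, Zed), (39, 13, Zed, 7, Pat), (39, 13, Zed, 8, Dee), (7, 13, Pat, 12, Jo), (7, 13, Pat, 23, Mo), (7, 13, Pat, 39, Zed), (7, 13, Pat, 7, Pat), (7, 13, Pat, 8, Dee), (8, 13, Dee, 12, Jo), (8, 13, Dee, 23, Mo), (8, 13, Dee, 39, Zed), (8, 13, Dee, 7, Pat), (8, 13, Dee, 8, Dee), (8, 7, Rae, 8, Rae)}.
Apply σ_{qty < qty2}; surviving tuples: {(12, 13, Jo, 23, Mo), (12, 13, Jo, 39, Zed), (23, 13, Mo, 39, Zed), (7, 13, Pat, 12, Jo), (7, 13, Pat, 23, Mo), (7, 13, Pat, 39, Zed), (7, 13, Pat, 8, Dee), (8, 13, Dee, 12, Jo), (8, 13, Dee, 23, Mo), (8, 13, Dee, 39, Zed)}
Projecting to cname, cname2: {(Dee, Jo), (Dee, Mo), (Dee, Zed), (Jo, Mo), (Jo, Zed), (Mo, Zed), (Pat, Dee), (Pat, Jo), (Pat, Mo), (Pat, Zed)}

{(Dee, Jo), (Dee, Mo), (Dee, Zed), (Jo, Mo), (Jo, Zed), (Mo, Zed), (Pat, Dee), (Pat, Jo), (Pat, Mo), (Pat, Zed)}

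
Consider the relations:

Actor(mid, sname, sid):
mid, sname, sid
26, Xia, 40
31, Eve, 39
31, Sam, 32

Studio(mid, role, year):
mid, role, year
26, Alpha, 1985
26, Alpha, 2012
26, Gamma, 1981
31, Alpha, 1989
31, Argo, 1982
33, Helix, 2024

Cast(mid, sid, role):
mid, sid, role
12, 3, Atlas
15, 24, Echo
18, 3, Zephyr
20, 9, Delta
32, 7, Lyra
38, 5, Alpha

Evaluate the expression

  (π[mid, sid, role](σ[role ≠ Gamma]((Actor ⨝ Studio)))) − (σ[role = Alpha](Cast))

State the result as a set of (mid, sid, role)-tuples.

Actor ⋈ Studio (natural join on mid): {(26, Xia, 40, Alpha, 1985), (26, Xia, 40, Alpha, 2012), (26, Xia, 40, Gamma, 1981), (31, Eve, 39, Alpha, 1989), (31, Eve, 39, Argo, 1982), (31, Sam, 32, Alpha, 1989), (31, Sam, 32, Argo, 1982)}
Selection role ≠ Gamma: {(26, Xia, 40, Alpha, 1985), (26, Xia, 40, Alpha, 2012), (31, Eve, 39, Alpha, 1989), (31, Eve, 39, Argo, 1982), (31, Sam, 32, Alpha, 1989), (31, Sam, 32, Argo, 1982)}
Projecting to mid, sid, role (1 duplicate(s) eliminated): {(26, 40, Alpha), (31, 32, Alpha), (31, 32, Argo), (31, 39, Alpha), (31, 39, Argo)}
Selection role = Alpha: {(38, 5, Alpha)}
Difference: {(26, 40, Alpha), (31, 32, Alpha), (31, 32, Argo), (31, 39, Alpha), (31, 39, Argo)} with {(38, 5, Alpha)} → {(26, 40, Alpha), (31, 32, Alpha), (31, 32, Argo), (31, 39, Alpha), (31, 39, Argo)}

{(26, 40, Alpha), (31, 32, Alpha), (31, 32, Argo), (31, 39, Alpha), (31, 39, Argo)}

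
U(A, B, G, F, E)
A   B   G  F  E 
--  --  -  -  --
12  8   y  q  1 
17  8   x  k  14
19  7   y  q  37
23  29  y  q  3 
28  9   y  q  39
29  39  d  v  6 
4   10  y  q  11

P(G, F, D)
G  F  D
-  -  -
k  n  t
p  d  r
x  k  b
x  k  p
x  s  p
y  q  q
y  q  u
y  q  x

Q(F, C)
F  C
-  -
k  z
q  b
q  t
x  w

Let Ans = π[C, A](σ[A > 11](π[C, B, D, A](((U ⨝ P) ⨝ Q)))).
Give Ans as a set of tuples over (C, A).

{(b, 12), (b, 19), (b, 23), (b, 28), (t, 12), (t, 19), (t, 23), (t, 28), (z, 17)}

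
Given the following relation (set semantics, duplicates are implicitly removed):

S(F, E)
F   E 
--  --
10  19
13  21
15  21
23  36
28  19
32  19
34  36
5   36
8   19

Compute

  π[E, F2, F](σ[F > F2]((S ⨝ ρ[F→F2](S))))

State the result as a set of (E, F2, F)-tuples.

{(19, 10, 28), (19, 10, 32), (19, 28, 32), (19, 8, 10), (19, 8, 28), (19, 8, 32), (21, 13, 15), (36, 23, 34), (36, 5, 23), (36, 5, 34)}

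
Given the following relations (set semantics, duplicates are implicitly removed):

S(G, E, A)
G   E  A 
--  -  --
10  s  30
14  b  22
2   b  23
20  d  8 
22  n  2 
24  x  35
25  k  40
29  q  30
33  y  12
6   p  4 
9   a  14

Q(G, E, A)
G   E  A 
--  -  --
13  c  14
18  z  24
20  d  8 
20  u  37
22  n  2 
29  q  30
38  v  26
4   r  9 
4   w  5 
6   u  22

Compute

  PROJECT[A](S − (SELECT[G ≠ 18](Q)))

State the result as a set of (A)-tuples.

Apply σ_{G ≠ 18}; surviving tuples: {(13, c, 14), (20, d, 8), (20, u, 37), (22, n, 2), (29, q, 30), (38, v, 26), (4, r, 9), (4, w, 5), (6, u, 22)}
Difference: {(10, s, 30), (14, b, 22), (2, b, 23), (20, d, 8), (22, n, 2), (24, x, 35), (25, k, 40), (29, q, 30), (33, y, 12), (6, p, 4), (9, a, 14)} with {(13, c, 14), (20, d, 8), (20, u, 37), (22, n, 2), (29, q, 30), (38, v, 26), (4, r, 9), (4, w, 5), (6, u, 22)} → {(10, s, 30), (14, b, 22), (2, b, 23), (24, x, 35), (25, k, 40), (33, y, 12), (6, p, 4), (9, a, 14)}
Keep only column(s) A: {12, 14, 22, 23, 30, 35, 4, 40}

{12, 14, 22, 23, 30, 35, 4, 40}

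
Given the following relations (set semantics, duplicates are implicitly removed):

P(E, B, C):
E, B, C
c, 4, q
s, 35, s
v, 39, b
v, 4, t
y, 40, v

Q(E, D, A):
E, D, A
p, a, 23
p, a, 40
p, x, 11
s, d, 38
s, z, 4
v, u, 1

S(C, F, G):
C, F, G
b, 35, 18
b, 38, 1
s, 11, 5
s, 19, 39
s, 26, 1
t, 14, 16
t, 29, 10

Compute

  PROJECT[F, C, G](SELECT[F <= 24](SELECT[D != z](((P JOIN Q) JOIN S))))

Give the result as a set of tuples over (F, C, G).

{(11, s, 5), (14, t, 16), (19, s, 39)}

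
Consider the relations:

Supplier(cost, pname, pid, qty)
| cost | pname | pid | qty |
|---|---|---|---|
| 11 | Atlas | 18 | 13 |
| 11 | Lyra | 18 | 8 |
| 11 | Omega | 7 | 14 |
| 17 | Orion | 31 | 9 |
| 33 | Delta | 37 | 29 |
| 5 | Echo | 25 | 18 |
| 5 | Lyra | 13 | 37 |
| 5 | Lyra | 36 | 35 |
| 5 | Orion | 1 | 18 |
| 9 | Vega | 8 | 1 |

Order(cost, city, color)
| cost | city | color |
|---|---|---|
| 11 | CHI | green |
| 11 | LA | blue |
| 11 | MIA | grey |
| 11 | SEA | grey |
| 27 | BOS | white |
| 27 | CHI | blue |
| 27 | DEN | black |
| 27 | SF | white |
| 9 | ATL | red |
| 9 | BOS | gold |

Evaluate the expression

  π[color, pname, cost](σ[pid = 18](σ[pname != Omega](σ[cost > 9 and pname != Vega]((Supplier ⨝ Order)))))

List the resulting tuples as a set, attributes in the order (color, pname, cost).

{(blue, Atlas, 11), (blue, Lyra, 11), (green, Atlas, 11), (green, Lyra, 11), (grey, Atlas, 11), (grey, Lyra, 11)}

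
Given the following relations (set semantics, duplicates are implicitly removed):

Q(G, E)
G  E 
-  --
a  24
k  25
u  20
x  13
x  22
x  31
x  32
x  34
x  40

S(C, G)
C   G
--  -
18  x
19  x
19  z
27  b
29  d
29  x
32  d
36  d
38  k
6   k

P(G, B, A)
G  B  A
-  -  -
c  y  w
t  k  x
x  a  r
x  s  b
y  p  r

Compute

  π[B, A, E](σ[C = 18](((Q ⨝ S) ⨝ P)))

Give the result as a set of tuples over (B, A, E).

Natural join on G: {(k, 25, 38), (k, 25, 6), (x, 13, 18), (x, 13, 19), (x, 13, 29), (x, 22, 18), (x, 22, 19), (x, 22, 29), (x, 31, 18), (x, 31, 19), (x, 31, 29), (x, 32, 18), (x, 32, 19), (x, 32, 29), (x, 34, 18), (x, 34, 19), (x, 34, 29), (x, 40, 18), (x, 40, 19), (x, 40, 29)}
Natural join on G: {(x, 13, 18, a, r), (x, 13, 18, s, b), (x, 13, 19, a, r), (x, 13, 19, s, b), (x, 13, 29, a, r), (x, 13, 29, s, b), (x, 22, 18, a, r), (x, 22, 18, s, b), (x, 22, 19, a, r), (x, 22, 19, s, b), (x, 22, 29, a, r), (x, 22, 29, s, b), (x, 31, 18, a, r), (x, 31, 18, s, b), (x, 31, 19, a, r), (x, 31, 19, s, b), (x, 31, 29, a, r), (x, 31, 29, s, b), (x, 32, 18, a, r), (x, 32, 18, s, b), (x, 32, 19, a, r), (x, 32, 19, s, b), (x, 32, 29, a, r), (x, 32, 29, s, b), (x, 34, 18, a, r), (x, 34, 18, s, b), (x, 34, 19, a, r), (x, 34, 19, s, b), (x, 34, 29, a, r), (x, 34, 29, s, b), (x, 40, 18, a, r), (x, 40, 18, s, b), (x, 40, 19, a, r), (x, 40, 19, s, b), (x, 40, 29, a, r), (x, 40, 29, s, b)}
Filtering on C = 18 leaves {(x, 13, 18, a, r), (x, 13, 18, s, b), (x, 22, 18, a, r), (x, 22, 18, s, b), (x, 31, 18, a, r), (x, 31, 18, s, b), (x, 32, 18, a, r), (x, 32, 18, s, b), (x, 34, 18, a, r), (x, 34, 18, s, b), (x, 40, 18, a, r), (x, 40, 18, s, b)}.
π[B, A, E]: project onto (B, A, E) → {(a, r, 13), (a, r, 22), (a, r, 31), (a, r, 32), (a, r, 34), (a, r, 40), (s, b, 13), (s, b, 22), (s, b, 31), (s, b, 32), (s, b, 34), (s, b, 40)}

{(a, r, 13), (a, r, 22), (a, r, 31), (a, r, 32), (a, r, 34), (a, r, 40), (s, b, 13), (s, b, 22), (s, b, 31), (s, b, 32), (s, b, 34), (s, b, 40)}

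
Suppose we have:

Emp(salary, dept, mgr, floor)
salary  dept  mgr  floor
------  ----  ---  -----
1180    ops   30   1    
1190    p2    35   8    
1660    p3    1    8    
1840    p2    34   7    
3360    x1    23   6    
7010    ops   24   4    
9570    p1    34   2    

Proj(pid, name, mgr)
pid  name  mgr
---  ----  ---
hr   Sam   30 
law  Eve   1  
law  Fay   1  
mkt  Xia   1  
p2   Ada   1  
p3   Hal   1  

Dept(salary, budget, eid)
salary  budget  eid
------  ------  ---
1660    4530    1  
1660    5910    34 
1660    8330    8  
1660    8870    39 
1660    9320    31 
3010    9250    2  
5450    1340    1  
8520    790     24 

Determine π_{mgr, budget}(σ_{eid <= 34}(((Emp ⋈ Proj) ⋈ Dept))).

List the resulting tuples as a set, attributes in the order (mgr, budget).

{(1, 4530), (1, 5910), (1, 8330), (1, 9320)}

Joining Emp and Proj on mgr yields {(1180, ops, 30, 1, hr, Sam), (1660, p3, 1, 8, law, Eve), (1660, p3, 1, 8, law, Fay), (1660, p3, 1, 8, mkt, Xia), (1660, p3, 1, 8, p2, Ada), (1660, p3, 1, 8, p3, Hal)}.
Joining (Emp ⋈ Proj) and Dept on salary yields {(1660, p3, 1, 8, law, Eve, 4530, 1), (1660, p3, 1, 8, law, Eve, 5910, 34), (1660, p3, 1, 8, law, Eve, 8330, 8), (1660, p3, 1, 8, law, Eve, 8870, 39), (1660, p3, 1, 8, law, Eve, 9320, 31), (1660, p3, 1, 8, law, Fay, 4530, 1), (1660, p3, 1, 8, law, Fay, 5910, 34), (1660, p3, 1, 8, law, Fay, 8330, 8), (1660, p3, 1, 8, law, Fay, 8870, 39), (1660, p3, 1, 8, law, Fay, 9320, 31), (1660, p3, 1, 8, mkt, Xia, 4530, 1), (1660, p3, 1, 8, mkt, Xia, 5910, 34), (1660, p3, 1, 8, mkt, Xia, 8330, 8), (1660, p3, 1, 8, mkt, Xia, 8870, 39), (1660, p3, 1, 8, mkt, Xia, 9320, 31), (1660, p3, 1, 8, p2, Ada, 4530, 1), (1660, p3, 1, 8, p2, Ada, 5910, 34), (1660, p3, 1, 8, p2, Ada, 8330, 8), (1660, p3, 1, 8, p2, Ada, 8870, 39), (1660, p3, 1, 8, p2, Ada, 9320, 31), (1660, p3, 1, 8, p3, Hal, 4530, 1), (1660, p3, 1, 8, p3, Hal, 5910, 34), (1660, p3, 1, 8, p3, Hal, 8330, 8), (1660, p3, 1, 8, p3, Hal, 8870, 39), (1660, p3, 1, 8, p3, Hal, 9320, 31)}.
Selection eid <= 34: {(1660, p3, 1, 8, law, Eve, 4530, 1), (1660, p3, 1, 8, law, Eve, 5910, 34), (1660, p3, 1, 8, law, Eve, 8330, 8), (1660, p3, 1, 8, law, Eve, 9320, 31), (1660, p3, 1, 8, law, Fay, 4530, 1), (1660, p3, 1, 8, law, Fay, 5910, 34), (1660, p3, 1, 8, law, Fay, 8330, 8), (1660, p3, 1, 8, law, Fay, 9320, 31), (1660, p3, 1, 8, mkt, Xia, 4530, 1), (1660, p3, 1, 8, mkt, Xia, 5910, 34), (1660, p3, 1, 8, mkt, Xia, 8330, 8), (1660, p3, 1, 8, mkt, Xia, 9320, 31), (1660, p3, 1, 8, p2, Ada, 4530, 1), (1660, p3, 1, 8, p2, Ada, 5910, 34), (1660, p3, 1, 8, p2, Ada, 8330, 8), (1660, p3, 1, 8, p2, Ada, 9320, 31), (1660, p3, 1, 8, p3, Hal, 4530, 1), (1660, p3, 1, 8, p3, Hal, 5910, 34), (1660, p3, 1, 8, p3, Hal, 8330, 8), (1660, p3, 1, 8, p3, Hal, 9320, 31)}
Keep only column(s) mgr, budget (16 duplicate(s) eliminated): {(1, 4530), (1, 5910), (1, 8330), (1, 9320)}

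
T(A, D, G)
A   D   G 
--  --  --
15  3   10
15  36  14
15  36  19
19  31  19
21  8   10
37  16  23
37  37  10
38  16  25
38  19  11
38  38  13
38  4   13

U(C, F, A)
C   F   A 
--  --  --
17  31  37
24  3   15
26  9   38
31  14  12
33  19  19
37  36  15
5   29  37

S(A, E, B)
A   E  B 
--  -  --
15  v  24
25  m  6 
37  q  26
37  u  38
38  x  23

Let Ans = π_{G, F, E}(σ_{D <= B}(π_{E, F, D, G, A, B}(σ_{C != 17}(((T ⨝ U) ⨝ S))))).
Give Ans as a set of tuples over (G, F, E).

Joining T and U on A yields {(15, 3, 10, 24, 3), (15, 3, 10, 37, 36), (15, 36, 14, 24, 3), (15, 36, 14, 37, 36), (15, 36, 19, 24, 3), (15, 36, 19, 37, 36), (19, 31, 19, 33, 19), (37, 16, 23, 17, 31), (37, 16, 23, 5, 29), (37, 37, 10, 17, 31), (37, 37, 10, 5, 29), (38, 16, 25, 26, 9), (38, 19, 11, 26, 9), (38, 38, 13, 26, 9), (38, 4, 13, 26, 9)}.
Joining (T ⨝ U) and S on A yields {(15, 3, 10, 24, 3, v, 24), (15, 3, 10, 37, 36, v, 24), (15, 36, 14, 24, 3, v, 24), (15, 36, 14, 37, 36, v, 24), (15, 36, 19, 24, 3, v, 24), (15, 36, 19, 37, 36, v, 24), (37, 16, 23, 17, 31, q, 26), (37, 16, 23, 17, 31, u, 38), (37, 16, 23, 5, 29, q, 26), (37, 16, 23, 5, 29, u, 38), (37, 37, 10, 17, 31, q, 26), (37, 37, 10, 17, 31, u, 38), (37, 37, 10, 5, 29, q, 26), (37, 37, 10, 5, 29, u, 38), (38, 16, 25, 26, 9, x, 23), (38, 19, 11, 26, 9, x, 23), (38, 38, 13, 26, 9, x, 23), (38, 4, 13, 26, 9, x, 23)}.
Selection C != 17: {(15, 3, 10, 24, 3, v, 24), (15, 3, 10, 37, 36, v, 24), (15, 36, 14, 24, 3, v, 24), (15, 36, 14, 37, 36, v, 24), (15, 36, 19, 24, 3, v, 24), (15, 36, 19, 37, 36, v, 24), (37, 16, 23, 5, 29, q, 26), (37, 16, 23, 5, 29, u, 38), (37, 37, 10, 5, 29, q, 26), (37, 37, 10, 5, 29, u, 38), (38, 16, 25, 26, 9, x, 23), (38, 19, 11, 26, 9, x, 23), (38, 38, 13, 26, 9, x, 23), (38, 4, 13, 26, 9, x, 23)}
Projecting to E, F, D, G, A, B: {(q, 29, 16, 23, 37, 26), (q, 29, 37, 10, 37, 26), (u, 29, 16, 23, 37, 38), (u, 29, 37, 10, 37, 38), (v, 3, 3, 10, 15, 24), (v, 3, 36, 14, 15, 24), (v, 3, 36, 19, 15, 24), (v, 36, 3, 10, 15, 24), (v, 36, 36, 14, 15, 24), (v, 36, 36, 19, 15, 24), (x, 9, 16, 25, 38, 23), (x, 9, 19, 11, 38, 23), (x, 9, 38, 13, 38, 23), (x, 9, 4, 13, 38, 23)}
Selection D <= B: {(q, 29, 16, 23, 37, 26), (u, 29, 16, 23, 37, 38), (u, 29, 37, 10, 37, 38), (v, 3, 3, 10, 15, 24), (v, 36, 3, 10, 15, 24), (x, 9, 16, 25, 38, 23), (x, 9, 19, 11, 38, 23), (x, 9, 4, 13, 38, 23)}
Projecting to G, F, E: {(10, 29, u), (10, 3, v), (10, 36, v), (11, 9, x), (13, 9, x), (23, 29, q), (23, 29, u), (25, 9, x)}

{(10, 29, u), (10, 3, v), (10, 36, v), (11, 9, x), (13, 9, x), (23, 29, q), (23, 29, u), (25, 9, x)}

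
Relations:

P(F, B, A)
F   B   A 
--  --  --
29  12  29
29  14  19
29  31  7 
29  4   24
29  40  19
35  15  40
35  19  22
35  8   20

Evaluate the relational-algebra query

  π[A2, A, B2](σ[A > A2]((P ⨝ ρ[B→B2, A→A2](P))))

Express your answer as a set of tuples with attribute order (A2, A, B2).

ρ[B→B2, A→A2]: schema becomes (F, B2, A2); tuples unchanged.
Joining P and ρ[B→B2, A→A2](P) on F yields {(29, 12, 29, 12, 29), (29, 12, 29, 14, 19), (29, 12, 29, 31, 7), (29, 12, 29, 4, 24), (29, 12, 29, 40, 19), (29, 14, 19, 12, 29), (29, 14, 19, 14, 19), (29, 14, 19, 31, 7), (29, 14, 19, 4, 24), (29, 14, 19, 40, 19), (29, 31, 7, 12, 29), (29, 31, 7, 14, 19), (29, 31, 7, 31, 7), (29, 31, 7, 4, 24), (29, 31, 7, 40, 19), (29, 4, 24, 12, 29), (29, 4, 24, 14, 19), (29, 4, 24, 31, 7), (29, 4, 24, 4, 24), (29, 4, 24, 40, 19), (29, 40, 19, 12, 29), (29, 40, 19, 14, 19), (29, 40, 19, 31, 7), (29, 40, 19, 4, 24), (29, 40, 19, 40, 19), (35, 15, 40, 15, 40), (35, 15, 40, 19, 22), (35, 15, 40, 8, 20), (35, 19, 22, 15, 40), (35, 19, 22, 19, 22), (35, 19, 22, 8, 20), (35, 8, 20, 15, 40), (35, 8, 20, 19, 22), (35, 8, 20, 8, 20)}.
Selection A > A2: {(29, 12, 29, 14, 19), (29, 12, 29, 31, 7), (29, 12, 29, 4, 24), (29, 12, 29, 40, 19), (29, 14, 19, 31, 7), (29, 4, 24, 14, 19), (29, 4, 24, 31, 7), (29, 4, 24, 40, 19), (29, 40, 19, 31, 7), (35, 15, 40, 19, 22), (35, 15, 40, 8, 20), (35, 19, 22, 8, 20)}
Keep only column(s) A2, A, B2 (1 duplicate(s) eliminated): {(19, 24, 14), (19, 24, 40), (19, 29, 14), (19, 29, 40), (20, 22, 8), (20, 40, 8), (22, 40, 19), (24, 29, 4), (7, 19, 31), (7, 24, 31), (7, 29, 31)}

{(19, 24, 14), (19, 24, 40), (19, 29, 14), (19, 29, 40), (20, 22, 8), (20, 40, 8), (22, 40, 19), (24, 29, 4), (7, 19, 31), (7, 24, 31), (7, 29, 31)}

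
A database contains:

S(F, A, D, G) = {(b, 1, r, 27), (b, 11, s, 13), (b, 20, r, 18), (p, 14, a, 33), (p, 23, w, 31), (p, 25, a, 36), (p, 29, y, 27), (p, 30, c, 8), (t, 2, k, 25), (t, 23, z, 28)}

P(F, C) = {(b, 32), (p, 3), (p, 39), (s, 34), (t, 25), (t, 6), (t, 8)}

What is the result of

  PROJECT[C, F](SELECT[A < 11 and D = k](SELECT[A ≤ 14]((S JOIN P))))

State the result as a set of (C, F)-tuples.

{(25, t), (6, t), (8, t)}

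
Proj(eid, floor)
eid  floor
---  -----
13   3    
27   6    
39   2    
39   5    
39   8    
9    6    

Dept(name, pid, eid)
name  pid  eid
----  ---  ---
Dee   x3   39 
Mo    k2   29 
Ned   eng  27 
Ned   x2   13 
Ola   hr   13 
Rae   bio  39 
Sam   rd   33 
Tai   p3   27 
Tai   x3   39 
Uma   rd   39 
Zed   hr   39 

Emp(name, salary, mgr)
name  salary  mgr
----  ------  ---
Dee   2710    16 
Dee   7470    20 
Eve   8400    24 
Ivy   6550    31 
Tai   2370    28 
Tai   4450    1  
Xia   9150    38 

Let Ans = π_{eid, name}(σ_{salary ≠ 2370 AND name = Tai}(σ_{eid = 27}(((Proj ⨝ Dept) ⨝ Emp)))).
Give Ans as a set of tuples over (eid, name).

Proj ⋈ Dept (natural join on eid): {(13, 3, Ned, x2), (13, 3, Ola, hr), (27, 6, Ned, eng), (27, 6, Tai, p3), (39, 2, Dee, x3), (39, 2, Rae, bio), (39, 2, Tai, x3), (39, 2, Uma, rd), (39, 2, Zed, hr), (39, 5, Dee, x3), (39, 5, Rae, bio), (39, 5, Tai, x3), (39, 5, Uma, rd), (39, 5, Zed, hr), (39, 8, Dee, x3), (39, 8, Rae, bio), (39, 8, Tai, x3), (39, 8, Uma, rd), (39, 8, Zed, hr)}
(Proj ⨝ Dept) ⋈ Emp (natural join on name): {(27, 6, Tai, p3, 2370, 28), (27, 6, Tai, p3, 4450, 1), (39, 2, Dee, x3, 2710, 16), (39, 2, Dee, x3, 7470, 20), (39, 2, Tai, x3, 2370, 28), (39, 2, Tai, x3, 4450, 1), (39, 5, Dee, x3, 2710, 16), (39, 5, Dee, x3, 7470, 20), (39, 5, Tai, x3, 2370, 28), (39, 5, Tai, x3, 4450, 1), (39, 8, Dee, x3, 2710, 16), (39, 8, Dee, x3, 7470, 20), (39, 8, Tai, x3, 2370, 28), (39, 8, Tai, x3, 4450, 1)}
Filtering on eid = 27 leaves {(27, 6, Tai, p3, 2370, 28), (27, 6, Tai, p3, 4450, 1)}.
Filtering on salary ≠ 2370 AND name = Tai leaves {(27, 6, Tai, p3, 4450, 1)}.
Keep only column(s) eid, name: {(27, Tai)}

{(27, Tai)}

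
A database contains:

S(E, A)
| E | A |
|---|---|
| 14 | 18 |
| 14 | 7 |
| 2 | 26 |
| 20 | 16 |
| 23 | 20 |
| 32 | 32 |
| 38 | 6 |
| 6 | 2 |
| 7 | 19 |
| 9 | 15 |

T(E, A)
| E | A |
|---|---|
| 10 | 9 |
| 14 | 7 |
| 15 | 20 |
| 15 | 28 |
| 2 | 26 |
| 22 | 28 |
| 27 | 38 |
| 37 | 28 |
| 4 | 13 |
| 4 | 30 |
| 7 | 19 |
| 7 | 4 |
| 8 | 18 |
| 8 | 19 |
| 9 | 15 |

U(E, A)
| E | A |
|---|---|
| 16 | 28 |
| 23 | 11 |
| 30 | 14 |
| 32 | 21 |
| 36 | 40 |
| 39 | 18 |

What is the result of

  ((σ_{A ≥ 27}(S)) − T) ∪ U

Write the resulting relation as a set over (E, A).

{(16, 28), (23, 11), (30, 14), (32, 21), (32, 32), (36, 40), (39, 18)}

Apply σ_{A ≥ 27}; surviving tuples: {(32, 32)}
Taking the difference: {(32, 32)}
Taking the union: {(16, 28), (23, 11), (30, 14), (32, 21), (32, 32), (36, 40), (39, 18)}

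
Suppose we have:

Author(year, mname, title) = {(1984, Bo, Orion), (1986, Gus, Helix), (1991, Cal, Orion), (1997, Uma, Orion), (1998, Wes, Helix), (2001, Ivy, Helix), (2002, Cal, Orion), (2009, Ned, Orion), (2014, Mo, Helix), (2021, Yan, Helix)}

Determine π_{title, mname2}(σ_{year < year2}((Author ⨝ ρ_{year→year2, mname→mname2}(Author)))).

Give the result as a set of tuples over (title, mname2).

ρ[year→year2, mname→mname2]: schema becomes (year2, mname2, title); tuples unchanged.
Natural join on title: {(1984, Bo, Orion, 1984, Bo), (1984, Bo, Orion, 1991, Cal), (1984, Bo, Orion, 1997, Uma), (1984, Bo, Orion, 2002, Cal), (1984, Bo, Orion, 2009, Ned), (1986, Gus, Helix, 1986, Gus), (1986, Gus, Helix, 1998, Wes), (1986, Gus, Helix, 2001, Ivy), (1986, Gus, Helix, 2014, Mo), (1986, Gus, Helix, 2021, Yan), (1991, Cal, Orion, 1984, Bo), (1991, Cal, Orion, 1991, Cal), (1991, Cal, Orion, 1997, Uma), (1991, Cal, Orion, 2002, Cal), (1991, Cal, Orion, 2009, Ned), (1997, Uma, Orion, 1984, Bo), (1997, Uma, Orion, 1991, Cal), (1997, Uma, Orion, 1997, Uma), (1997, Uma, Orion, 2002, Cal), (1997, Uma, Orion, 2009, Ned), (1998, Wes, Helix, 1986, Gus), (1998, Wes, Helix, 1998, Wes), (1998, Wes, Helix, 2001, Ivy), (1998, Wes, Helix, 2014, Mo), (1998, Wes, Helix, 2021, Yan), (2001, Ivy, Helix, 1986, Gus), (2001, Ivy, Helix, 1998, Wes), (2001, Ivy, Helix, 2001, Ivy), (2001, Ivy, Helix, 2014, Mo), (2001, Ivy, Helix, 2021, Yan), (2002, Cal, Orion, 1984, Bo), (2002, Cal, Orion, 1991, Cal), (2002, Cal, Orion, 1997, Uma), (2002, Cal, Orion, 2002, Cal), (2002, Cal, Orion, 2009, Ned), (2009, Ned, Orion, 1984, Bo), (2009, Ned, Orion, 1991, Cal), (2009, Ned, Orion, 1997, Uma), (2009, Ned, Orion, 2002, Cal), (2009, Ned, Orion, 2009, Ned), (2014, Mo, Helix, 1986, Gus), (2014, Mo, Helix, 1998, Wes), (2014, Mo, Helix, 2001, Ivy), (2014, Mo, Helix, 2014, Mo), (2014, Mo, Helix, 2021, Yan), (2021, Yan, Helix, 1986, Gus), (2021, Yan, Helix, 1998, Wes), (2021, Yan, Helix, 2001, Ivy), (2021, Yan, Helix, 2014, Mo), (2021, Yan, Helix, 2021, Yan)}
Apply σ_{year < year2}; surviving tuples: {(1984, Bo, Orion, 1991, Cal), (1984, Bo, Orion, 1997, Uma), (1984, Bo, Orion, 2002, Cal), (1984, Bo, Orion, 2009, Ned), (1986, Gus, Helix, 1998, Wes), (1986, Gus, Helix, 2001, Ivy), (1986, Gus, Helix, 2014, Mo), (1986, Gus, Helix, 2021, Yan), (1991, Cal, Orion, 1997, Uma), (1991, Cal, Orion, 2002, Cal), (1991, Cal, Orion, 2009, Ned), (1997, Uma, Orion, 2002, Cal), (1997, Uma, Orion, 2009, Ned), (1998, Wes, Helix, 2001, Ivy), (1998, Wes, Helix, 2014, Mo), (1998, Wes, Helix, 2021, Yan), (2001, Ivy, Helix, 2014, Mo), (2001, Ivy, Helix, 2021, Yan), (2002, Cal, Orion, 2009, Ned), (2014, Mo, Helix, 2021, Yan)}
π[title, mname2]: project onto (title, mname2) (13 duplicate(s) eliminated) → {(Helix, Ivy), (Helix, Mo), (Helix, Wes), (Helix, Yan), (Orion, Cal), (Orion, Ned), (Orion, Uma)}

{(Helix, Ivy), (Helix, Mo), (Helix, Wes), (Helix, Yan), (Orion, Cal), (Orion, Ned), (Orion, Uma)}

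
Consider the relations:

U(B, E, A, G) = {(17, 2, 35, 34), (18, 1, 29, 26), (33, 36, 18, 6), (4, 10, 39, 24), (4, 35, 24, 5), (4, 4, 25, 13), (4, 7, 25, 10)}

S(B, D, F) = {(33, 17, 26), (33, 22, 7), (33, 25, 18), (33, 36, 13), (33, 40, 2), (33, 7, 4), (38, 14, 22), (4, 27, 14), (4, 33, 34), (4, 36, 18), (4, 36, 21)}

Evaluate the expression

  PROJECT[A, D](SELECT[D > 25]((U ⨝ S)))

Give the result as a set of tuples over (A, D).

{(18, 36), (18, 40), (24, 27), (24, 33), (24, 36), (25, 27), (25, 33), (25, 36), (39, 27), (39, 33), (39, 36)}

Natural join on B: {(33, 36, 18, 6, 17, 26), (33, 36, 18, 6, 22, 7), (33, 36, 18, 6, 25, 18), (33, 36, 18, 6, 36, 13), (33, 36, 18, 6, 40, 2), (33, 36, 18, 6, 7, 4), (4, 10, 39, 24, 27, 14), (4, 10, 39, 24, 33, 34), (4, 10, 39, 24, 36, 18), (4, 10, 39, 24, 36, 21), (4, 35, 24, 5, 27, 14), (4, 35, 24, 5, 33, 34), (4, 35, 24, 5, 36, 18), (4, 35, 24, 5, 36, 21), (4, 4, 25, 13, 27, 14), (4, 4, 25, 13, 33, 34), (4, 4, 25, 13, 36, 18), (4, 4, 25, 13, 36, 21), (4, 7, 25, 10, 27, 14), (4, 7, 25, 10, 33, 34), (4, 7, 25, 10, 36, 18), (4, 7, 25, 10, 36, 21)}
Apply σ_{D > 25}; surviving tuples: {(33, 36, 18, 6, 36, 13), (33, 36, 18, 6, 40, 2), (4, 10, 39, 24, 27, 14), (4, 10, 39, 24, 33, 34), (4, 10, 39, 24, 36, 18), (4, 10, 39, 24, 36, 21), (4, 35, 24, 5, 27, 14), (4, 35, 24, 5, 33, 34), (4, 35, 24, 5, 36, 18), (4, 35, 24, 5, 36, 21), (4, 4, 25, 13, 27, 14), (4, 4, 25, 13, 33, 34), (4, 4, 25, 13, 36, 18), (4, 4, 25, 13, 36, 21), (4, 7, 25, 10, 27, 14), (4, 7, 25, 10, 33, 34), (4, 7, 25, 10, 36, 18), (4, 7, 25, 10, 36, 21)}
π[A, D]: project onto (A, D) (7 duplicate(s) eliminated) → {(18, 36), (18, 40), (24, 27), (24, 33), (24, 36), (25, 27), (25, 33), (25, 36), (39, 27), (39, 33), (39, 36)}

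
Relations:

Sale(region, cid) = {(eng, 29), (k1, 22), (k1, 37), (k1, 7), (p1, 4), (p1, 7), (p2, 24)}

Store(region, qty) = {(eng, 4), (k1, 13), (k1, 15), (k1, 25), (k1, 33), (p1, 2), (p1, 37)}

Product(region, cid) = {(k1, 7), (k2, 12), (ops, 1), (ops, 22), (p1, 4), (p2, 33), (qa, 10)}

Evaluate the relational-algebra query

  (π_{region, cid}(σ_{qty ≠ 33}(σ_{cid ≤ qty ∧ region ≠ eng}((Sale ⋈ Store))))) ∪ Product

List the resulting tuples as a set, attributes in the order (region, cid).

{(k1, 22), (k1, 7), (k2, 12), (ops, 1), (ops, 22), (p1, 4), (p1, 7), (p2, 33), (qa, 10)}

Natural join on region: {(eng, 29, 4), (k1, 22, 13), (k1, 22, 15), (k1, 22, 25), (k1, 22, 33), (k1, 37, 13), (k1, 37, 15), (k1, 37, 25), (k1, 37, 33), (k1, 7, 13), (k1, 7, 15), (k1, 7, 25), (k1, 7, 33), (p1, 4, 2), (p1, 4, 37), (p1, 7, 2), (p1, 7, 37)}
Selection cid ≤ qty ∧ region ≠ eng: {(k1, 22, 25), (k1, 22, 33), (k1, 7, 13), (k1, 7, 15), (k1, 7, 25), (k1, 7, 33), (p1, 4, 37), (p1, 7, 37)}
Selection qty ≠ 33: {(k1, 22, 25), (k1, 7, 13), (k1, 7, 15), (k1, 7, 25), (p1, 4, 37), (p1, 7, 37)}
Projecting to region, cid (2 duplicate(s) eliminated): {(k1, 22), (k1, 7), (p1, 4), (p1, 7)}
Taking the union: {(k1, 22), (k1, 7), (k2, 12), (ops, 1), (ops, 22), (p1, 4), (p1, 7), (p2, 33), (qa, 10)}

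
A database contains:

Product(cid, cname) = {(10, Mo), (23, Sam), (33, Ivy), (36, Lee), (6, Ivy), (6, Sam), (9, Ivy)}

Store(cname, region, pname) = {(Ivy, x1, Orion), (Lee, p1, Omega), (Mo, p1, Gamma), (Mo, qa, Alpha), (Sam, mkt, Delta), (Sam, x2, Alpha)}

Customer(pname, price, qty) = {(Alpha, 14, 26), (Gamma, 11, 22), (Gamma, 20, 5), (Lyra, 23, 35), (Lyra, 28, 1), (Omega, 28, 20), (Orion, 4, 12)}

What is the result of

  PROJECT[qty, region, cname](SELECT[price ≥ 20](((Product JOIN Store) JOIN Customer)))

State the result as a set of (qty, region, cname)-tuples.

Product ⋈ Store (natural join on cname): {(10, Mo, p1, Gamma), (10, Mo, qa, Alpha), (23, Sam, mkt, Delta), (23, Sam, x2, Alpha), (33, Ivy, x1, Orion), (36, Lee, p1, Omega), (6, Ivy, x1, Orion), (6, Sam, mkt, Delta), (6, Sam, x2, Alpha), (9, Ivy, x1, Orion)}
(Product JOIN Store) ⋈ Customer (natural join on pname): {(10, Mo, p1, Gamma, 11, 22), (10, Mo, p1, Gamma, 20, 5), (10, Mo, qa, Alpha, 14, 26), (23, Sam, x2, Alpha, 14, 26), (33, Ivy, x1, Orion, 4, 12), (36, Lee, p1, Omega, 28, 20), (6, Ivy, x1, Orion, 4, 12), (6, Sam, x2, Alpha, 14, 26), (9, Ivy, x1, Orion, 4, 12)}
Apply σ_{price ≥ 20}; surviving tuples: {(10, Mo, p1, Gamma, 20, 5), (36, Lee, p1, Omega, 28, 20)}
π_{qty, region, cname} gives {(20, p1, Lee), (5, p1, Mo)}.

{(20, p1, Lee), (5, p1, Mo)}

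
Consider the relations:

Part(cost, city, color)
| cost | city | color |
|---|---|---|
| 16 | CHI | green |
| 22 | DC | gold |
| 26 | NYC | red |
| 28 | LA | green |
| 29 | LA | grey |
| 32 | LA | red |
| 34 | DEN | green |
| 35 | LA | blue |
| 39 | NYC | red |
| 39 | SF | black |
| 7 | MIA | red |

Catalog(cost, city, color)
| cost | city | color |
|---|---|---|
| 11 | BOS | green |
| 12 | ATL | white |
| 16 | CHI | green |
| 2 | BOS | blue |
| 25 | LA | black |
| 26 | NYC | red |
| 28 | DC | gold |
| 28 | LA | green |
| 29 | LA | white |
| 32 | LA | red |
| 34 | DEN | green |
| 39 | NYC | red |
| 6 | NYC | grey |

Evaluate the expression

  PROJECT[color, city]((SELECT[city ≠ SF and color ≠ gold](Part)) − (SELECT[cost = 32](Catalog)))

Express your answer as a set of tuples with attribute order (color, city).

Filtering on city ≠ SF and color ≠ gold leaves {(16, CHI, green), (26, NYC, red), (28, LA, green), (29, LA, grey), (32, LA, red), (34, DEN, green), (35, LA, blue), (39, NYC, red), (7, MIA, red)}.
Filtering on cost = 32 leaves {(32, LA, red)}.
Difference: {(16, CHI, green), (26, NYC, red), (28, LA, green), (29, LA, grey), (32, LA, red), (34, DEN, green), (35, LA, blue), (39, NYC, red), (7, MIA, red)} with {(32, LA, red)} → {(16, CHI, green), (26, NYC, red), (28, LA, green), (29, LA, grey), (34, DEN, green), (35, LA, blue), (39, NYC, red), (7, MIA, red)}
π[color, city]: project onto (color, city) (1 duplicate(s) eliminated) → {(blue, LA), (green, CHI), (green, DEN), (green, LA), (grey, LA), (red, MIA), (red, NYC)}

{(blue, LA), (green, CHI), (green, DEN), (green, LA), (grey, LA), (red, MIA), (red, NYC)}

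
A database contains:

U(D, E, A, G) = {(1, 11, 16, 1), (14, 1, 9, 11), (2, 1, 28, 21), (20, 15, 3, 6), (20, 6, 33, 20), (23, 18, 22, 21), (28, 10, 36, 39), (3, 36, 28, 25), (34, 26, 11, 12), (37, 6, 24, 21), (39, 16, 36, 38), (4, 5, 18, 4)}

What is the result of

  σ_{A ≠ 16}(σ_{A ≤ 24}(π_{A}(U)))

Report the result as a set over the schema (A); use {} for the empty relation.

{11, 18, 22, 24, 3, 9}

π[A]: project onto (A) (2 duplicate(s) eliminated) → {11, 16, 18, 22, 24, 28, 3, 33, 36, 9}
σ[A ≤ 24]: keep tuples satisfying A ≤ 24 → {11, 16, 18, 22, 24, 3, 9}
σ[A ≠ 16]: keep tuples satisfying A ≠ 16 → {11, 18, 22, 24, 3, 9}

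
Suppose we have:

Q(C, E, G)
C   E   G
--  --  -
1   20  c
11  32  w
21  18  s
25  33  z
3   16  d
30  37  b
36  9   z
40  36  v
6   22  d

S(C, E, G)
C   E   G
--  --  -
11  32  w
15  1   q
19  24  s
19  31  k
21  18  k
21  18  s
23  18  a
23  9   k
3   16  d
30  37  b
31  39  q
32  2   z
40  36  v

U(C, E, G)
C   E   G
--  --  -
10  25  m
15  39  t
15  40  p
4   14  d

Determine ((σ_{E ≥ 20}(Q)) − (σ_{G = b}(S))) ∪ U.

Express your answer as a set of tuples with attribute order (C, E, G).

{(1, 20, c), (10, 25, m), (11, 32, w), (15, 39, t), (15, 40, p), (25, 33, z), (4, 14, d), (40, 36, v), (6, 22, d)}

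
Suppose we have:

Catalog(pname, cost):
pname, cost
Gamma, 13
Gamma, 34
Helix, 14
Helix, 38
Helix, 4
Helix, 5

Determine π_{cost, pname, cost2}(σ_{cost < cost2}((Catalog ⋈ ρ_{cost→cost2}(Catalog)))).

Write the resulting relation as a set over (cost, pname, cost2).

{(13, Gamma, 34), (14, Helix, 38), (4, Helix, 14), (4, Helix, 38), (4, Helix, 5), (5, Helix, 14), (5, Helix, 38)}

ρ[cost→cost2]: schema becomes (pname, cost2); tuples unchanged.
Catalog ⋈ ρ_{cost→cost2}(Catalog) (natural join on pname): {(Gamma, 13, 13), (Gamma, 13, 34), (Gamma, 34, 13), (Gamma, 34, 34), (Helix, 14, 14), (Helix, 14, 38), (Helix, 14, 4), (Helix, 14, 5), (Helix, 38, 14), (Helix, 38, 38), (Helix, 38, 4), (Helix, 38, 5), (Helix, 4, 14), (Helix, 4, 38), (Helix, 4, 4), (Helix, 4, 5), (Helix, 5, 14), (Helix, 5, 38), (Helix, 5, 4), (Helix, 5, 5)}
σ[cost < cost2]: keep tuples satisfying cost < cost2 → {(Gamma, 13, 34), (Helix, 14, 38), (Helix, 4, 14), (Helix, 4, 38), (Helix, 4, 5), (Helix, 5, 14), (Helix, 5, 38)}
π[cost, pname, cost2]: project onto (cost, pname, cost2) → {(13, Gamma, 34), (14, Helix, 38), (4, Helix, 14), (4, Helix, 38), (4, Helix, 5), (5, Helix, 14), (5, Helix, 38)}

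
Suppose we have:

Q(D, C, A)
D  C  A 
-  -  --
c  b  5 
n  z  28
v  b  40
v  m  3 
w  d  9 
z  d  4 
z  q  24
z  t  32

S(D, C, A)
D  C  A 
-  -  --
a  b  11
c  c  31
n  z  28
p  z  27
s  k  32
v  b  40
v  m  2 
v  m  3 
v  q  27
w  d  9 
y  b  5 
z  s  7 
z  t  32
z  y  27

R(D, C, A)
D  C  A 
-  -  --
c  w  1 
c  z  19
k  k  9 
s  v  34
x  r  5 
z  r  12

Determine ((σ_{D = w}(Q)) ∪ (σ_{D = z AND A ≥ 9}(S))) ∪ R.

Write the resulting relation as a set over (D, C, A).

{(c, w, 1), (c, z, 19), (k, k, 9), (s, v, 34), (w, d, 9), (x, r, 5), (z, r, 12), (z, t, 32), (z, y, 27)}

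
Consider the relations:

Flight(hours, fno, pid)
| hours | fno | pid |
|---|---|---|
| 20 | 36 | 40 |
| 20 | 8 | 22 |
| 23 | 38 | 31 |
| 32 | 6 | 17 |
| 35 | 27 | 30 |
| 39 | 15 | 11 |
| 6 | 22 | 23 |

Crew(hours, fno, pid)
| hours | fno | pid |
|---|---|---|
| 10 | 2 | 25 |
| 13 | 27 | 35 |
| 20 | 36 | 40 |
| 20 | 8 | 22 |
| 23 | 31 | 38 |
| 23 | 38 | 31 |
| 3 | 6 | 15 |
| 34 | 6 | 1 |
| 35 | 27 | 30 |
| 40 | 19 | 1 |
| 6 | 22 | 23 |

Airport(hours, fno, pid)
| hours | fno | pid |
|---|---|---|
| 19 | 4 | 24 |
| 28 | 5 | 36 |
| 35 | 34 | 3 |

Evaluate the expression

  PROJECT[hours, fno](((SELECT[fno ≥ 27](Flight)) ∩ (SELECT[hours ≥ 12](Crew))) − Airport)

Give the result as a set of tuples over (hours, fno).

{(20, 36), (23, 38), (35, 27)}

Apply σ_{fno ≥ 27}; surviving tuples: {(20, 36, 40), (23, 38, 31), (35, 27, 30)}
Apply σ_{hours ≥ 12}; surviving tuples: {(13, 27, 35), (20, 36, 40), (20, 8, 22), (23, 31, 38), (23, 38, 31), (34, 6, 1), (35, 27, 30), (40, 19, 1)}
Intersection: {(20, 36, 40), (23, 38, 31), (35, 27, 30)} with {(13, 27, 35), (20, 36, 40), (20, 8, 22), (23, 31, 38), (23, 38, 31), (34, 6, 1), (35, 27, 30), (40, 19, 1)} → {(20, 36, 40), (23, 38, 31), (35, 27, 30)}
Difference: {(20, 36, 40), (23, 38, 31), (35, 27, 30)} with {(19, 4, 24), (28, 5, 36), (35, 34, 3)} → {(20, 36, 40), (23, 38, 31), (35, 27, 30)}
π_{hours, fno} gives {(20, 36), (23, 38), (35, 27)}.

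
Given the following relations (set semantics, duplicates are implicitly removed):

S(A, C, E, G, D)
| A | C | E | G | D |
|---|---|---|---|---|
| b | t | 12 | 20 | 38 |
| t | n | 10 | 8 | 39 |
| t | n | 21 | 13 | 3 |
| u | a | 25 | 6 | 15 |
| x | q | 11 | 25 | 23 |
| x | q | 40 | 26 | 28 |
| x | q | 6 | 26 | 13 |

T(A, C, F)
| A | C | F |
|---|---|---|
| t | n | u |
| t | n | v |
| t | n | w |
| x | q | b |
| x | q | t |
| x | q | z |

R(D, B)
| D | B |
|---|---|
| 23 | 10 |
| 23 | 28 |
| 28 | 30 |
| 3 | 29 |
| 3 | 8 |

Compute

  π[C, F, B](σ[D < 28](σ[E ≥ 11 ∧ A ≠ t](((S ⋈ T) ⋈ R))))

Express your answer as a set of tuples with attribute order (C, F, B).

{(q, b, 10), (q, b, 28), (q, t, 10), (q, t, 28), (q, z, 10), (q, z, 28)}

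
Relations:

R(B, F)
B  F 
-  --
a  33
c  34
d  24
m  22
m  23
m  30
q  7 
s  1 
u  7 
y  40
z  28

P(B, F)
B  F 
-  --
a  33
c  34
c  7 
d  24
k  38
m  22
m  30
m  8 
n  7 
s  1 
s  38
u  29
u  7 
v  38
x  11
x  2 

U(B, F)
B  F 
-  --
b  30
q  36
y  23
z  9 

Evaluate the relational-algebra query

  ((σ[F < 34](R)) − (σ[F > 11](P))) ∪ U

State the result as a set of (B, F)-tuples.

{(b, 30), (m, 23), (q, 36), (q, 7), (s, 1), (u, 7), (y, 23), (z, 28), (z, 9)}

Selection F < 34: {(a, 33), (d, 24), (m, 22), (m, 23), (m, 30), (q, 7), (s, 1), (u, 7), (z, 28)}
Selection F > 11: {(a, 33), (c, 34), (d, 24), (k, 38), (m, 22), (m, 30), (s, 38), (u, 29), (v, 38)}
Difference: {(a, 33), (d, 24), (m, 22), (m, 23), (m, 30), (q, 7), (s, 1), (u, 7), (z, 28)} with {(a, 33), (c, 34), (d, 24), (k, 38), (m, 22), (m, 30), (s, 38), (u, 29), (v, 38)} → {(m, 23), (q, 7), (s, 1), (u, 7), (z, 28)}
Union: {(m, 23), (q, 7), (s, 1), (u, 7), (z, 28)} with {(b, 30), (q, 36), (y, 23), (z, 9)} → {(b, 30), (m, 23), (q, 36), (q, 7), (s, 1), (u, 7), (y, 23), (z, 28), (z, 9)}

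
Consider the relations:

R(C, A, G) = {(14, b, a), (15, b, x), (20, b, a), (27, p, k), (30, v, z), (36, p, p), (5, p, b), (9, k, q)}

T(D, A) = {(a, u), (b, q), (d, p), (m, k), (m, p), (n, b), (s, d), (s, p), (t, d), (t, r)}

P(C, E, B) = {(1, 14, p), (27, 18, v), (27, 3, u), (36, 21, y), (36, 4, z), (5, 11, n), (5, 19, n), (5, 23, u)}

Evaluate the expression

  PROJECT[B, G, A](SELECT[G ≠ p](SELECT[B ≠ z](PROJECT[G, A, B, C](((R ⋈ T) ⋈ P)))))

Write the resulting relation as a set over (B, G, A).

{(n, b, p), (u, b, p), (u, k, p), (v, k, p)}

Joining R and T on A yields {(14, b, a, n), (15, b, x, n), (20, b, a, n), (27, p, k, d), (27, p, k, m), (27, p, k, s), (36, p, p, d), (36, p, p, m), (36, p, p, s), (5, p, b, d), (5, p, b, m), (5, p, b, s), (9, k, q, m)}.
Joining (R ⋈ T) and P on C yields {(27, p, k, d, 18, v), (27, p, k, d, 3, u), (27, p, k, m, 18, v), (27, p, k, m, 3, u), (27, p, k, s, 18, v), (27, p, k, s, 3, u), (36, p, p, d, 21, y), (36, p, p, d, 4, z), (36, p, p, m, 21, y), (36, p, p, m, 4, z), (36, p, p, s, 21, y), (36, p, p, s, 4, z), (5, p, b, d, 11, n), (5, p, b, d, 19, n), (5, p, b, d, 23, u), (5, p, b, m, 11, n), (5, p, b, m, 19, n), (5, p, b, m, 23, u), (5, p, b, s, 11, n), (5, p, b, s, 19, n), (5, p, b, s, 23, u)}.
Projecting to G, A, B, C (15 duplicate(s) eliminated): {(b, p, n, 5), (b, p, u, 5), (k, p, u, 27), (k, p, v, 27), (p, p, y, 36), (p, p, z, 36)}
Selection B ≠ z: {(b, p, n, 5), (b, p, u, 5), (k, p, u, 27), (k, p, v, 27), (p, p, y, 36)}
Selection G ≠ p: {(b, p, n, 5), (b, p, u, 5), (k, p, u, 27), (k, p, v, 27)}
Projecting to B, G, A: {(n, b, p), (u, b, p), (u, k, p), (v, k, p)}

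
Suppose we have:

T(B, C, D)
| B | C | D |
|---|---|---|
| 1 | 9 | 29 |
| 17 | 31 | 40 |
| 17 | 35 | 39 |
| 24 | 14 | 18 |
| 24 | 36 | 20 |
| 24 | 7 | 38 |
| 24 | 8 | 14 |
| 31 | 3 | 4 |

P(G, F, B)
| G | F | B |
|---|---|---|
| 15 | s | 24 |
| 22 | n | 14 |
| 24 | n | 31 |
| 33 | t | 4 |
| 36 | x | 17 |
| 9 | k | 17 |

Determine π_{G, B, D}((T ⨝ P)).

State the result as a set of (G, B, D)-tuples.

T ⋈ P (natural join on B): {(17, 31, 40, 36, x), (17, 31, 40, 9, k), (17, 35, 39, 36, x), (17, 35, 39, 9, k), (24, 14, 18, 15, s), (24, 36, 20, 15, s), (24, 7, 38, 15, s), (24, 8, 14, 15, s), (31, 3, 4, 24, n)}
π[G, B, D]: project onto (G, B, D) → {(15, 24, 14), (15, 24, 18), (15, 24, 20), (15, 24, 38), (24, 31, 4), (36, 17, 39), (36, 17, 40), (9, 17, 39), (9, 17, 40)}

{(15, 24, 14), (15, 24, 18), (15, 24, 20), (15, 24, 38), (24, 31, 4), (36, 17, 39), (36, 17, 40), (9, 17, 39), (9, 17, 40)}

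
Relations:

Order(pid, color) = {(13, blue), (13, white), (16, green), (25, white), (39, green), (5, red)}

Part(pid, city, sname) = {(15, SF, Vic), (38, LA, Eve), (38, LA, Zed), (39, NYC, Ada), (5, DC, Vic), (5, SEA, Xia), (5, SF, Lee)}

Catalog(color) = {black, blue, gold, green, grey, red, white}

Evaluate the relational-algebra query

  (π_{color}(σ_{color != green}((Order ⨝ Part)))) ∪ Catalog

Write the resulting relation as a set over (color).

Joining Order and Part on pid yields {(39, green, NYC, Ada), (5, red, DC, Vic), (5, red, SEA, Xia), (5, red, SF, Lee)}.
Filtering on color != green leaves {(5, red, DC, Vic), (5, red, SEA, Xia), (5, red, SF, Lee)}.
π_{color} gives {red} (2 duplicate(s) eliminated).
Union: {red} with {black, blue, gold, green, grey, red, white} → {black, blue, gold, green, grey, red, white}

{black, blue, gold, green, grey, red, white}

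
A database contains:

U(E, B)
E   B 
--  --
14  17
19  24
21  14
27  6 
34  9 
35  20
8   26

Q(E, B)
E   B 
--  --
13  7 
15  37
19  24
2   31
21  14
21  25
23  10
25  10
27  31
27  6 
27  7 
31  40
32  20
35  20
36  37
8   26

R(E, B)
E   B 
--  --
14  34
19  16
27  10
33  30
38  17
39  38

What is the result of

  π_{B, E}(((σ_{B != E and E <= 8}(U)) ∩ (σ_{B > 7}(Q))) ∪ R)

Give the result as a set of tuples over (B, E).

{(10, 27), (16, 19), (17, 38), (26, 8), (30, 33), (34, 14), (38, 39)}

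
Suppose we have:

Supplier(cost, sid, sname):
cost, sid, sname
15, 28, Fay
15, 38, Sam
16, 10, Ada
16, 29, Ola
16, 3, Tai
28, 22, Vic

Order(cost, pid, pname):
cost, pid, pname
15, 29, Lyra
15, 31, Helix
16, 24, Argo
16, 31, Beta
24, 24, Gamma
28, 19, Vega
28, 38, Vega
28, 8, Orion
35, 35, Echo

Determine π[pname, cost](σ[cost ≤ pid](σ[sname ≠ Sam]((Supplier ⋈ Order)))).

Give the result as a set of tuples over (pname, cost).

Supplier ⋈ Order (natural join on cost): {(15, 28, Fay, 29, Lyra), (15, 28, Fay, 31, Helix), (15, 38, Sam, 29, Lyra), (15, 38, Sam, 31, Helix), (16, 10, Ada, 24, Argo), (16, 10, Ada, 31, Beta), (16, 29, Ola, 24, Argo), (16, 29, Ola, 31, Beta), (16, 3, Tai, 24, Argo), (16, 3, Tai, 31, Beta), (28, 22, Vic, 19, Vega), (28, 22, Vic, 38, Vega), (28, 22, Vic, 8, Orion)}
σ[sname ≠ Sam]: keep tuples satisfying sname ≠ Sam → {(15, 28, Fay, 29, Lyra), (15, 28, Fay, 31, Helix), (16, 10, Ada, 24, Argo), (16, 10, Ada, 31, Beta), (16, 29, Ola, 24, Argo), (16, 29, Ola, 31, Beta), (16, 3, Tai, 24, Argo), (16, 3, Tai, 31, Beta), (28, 22, Vic, 19, Vega), (28, 22, Vic, 38, Vega), (28, 22, Vic, 8, Orion)}
σ[cost ≤ pid]: keep tuples satisfying cost ≤ pid → {(15, 28, Fay, 29, Lyra), (15, 28, Fay, 31, Helix), (16, 10, Ada, 24, Argo), (16, 10, Ada, 31, Beta), (16, 29, Ola, 24, Argo), (16, 29, Ola, 31, Beta), (16, 3, Tai, 24, Argo), (16, 3, Tai, 31, Beta), (28, 22, Vic, 38, Vega)}
π[pname, cost]: project onto (pname, cost) (4 duplicate(s) eliminated) → {(Argo, 16), (Beta, 16), (Helix, 15), (Lyra, 15), (Vega, 28)}

{(Argo, 16), (Beta, 16), (Helix, 15), (Lyra, 15), (Vega, 28)}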